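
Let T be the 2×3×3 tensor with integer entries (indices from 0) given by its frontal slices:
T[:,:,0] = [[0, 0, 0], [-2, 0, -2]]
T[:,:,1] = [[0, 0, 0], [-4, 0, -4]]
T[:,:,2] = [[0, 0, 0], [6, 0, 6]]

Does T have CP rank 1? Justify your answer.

If T = a ⊗ b ⊗ c then every fibre of T is a multiple of the corresponding factor, so read the factors off the fibres through the nonzero entry T[1,0,0] = -2.
The mode-1 fibre T[:,0,0] = [0, -2] gives a = [0, 1] (primitive direction); the mode-2 fibre T[1,:,0] = [-2, 0, -2] gives b = [1, 0, 1]; then c[k] = T[1,0,k] / (a[1]·b[0]) = [-2, -4, 6] / 1 = [-2, -4, 6].
Expanding [0, 1] ⊗ [1, 0, 1] ⊗ [-2, -4, 6] reproduces all 18 entries of T, so T = [0, 1] ⊗ [1, 0, 1] ⊗ [-2, -4, 6] and rank(T) ≤ 1.
Equivalently every frontal slice T[:,:,k] is c[k] times the rank-1 matrix [0, 1] ⊗ [1, 0, 1]. So T has rank 1 (it is nonzero).

Yes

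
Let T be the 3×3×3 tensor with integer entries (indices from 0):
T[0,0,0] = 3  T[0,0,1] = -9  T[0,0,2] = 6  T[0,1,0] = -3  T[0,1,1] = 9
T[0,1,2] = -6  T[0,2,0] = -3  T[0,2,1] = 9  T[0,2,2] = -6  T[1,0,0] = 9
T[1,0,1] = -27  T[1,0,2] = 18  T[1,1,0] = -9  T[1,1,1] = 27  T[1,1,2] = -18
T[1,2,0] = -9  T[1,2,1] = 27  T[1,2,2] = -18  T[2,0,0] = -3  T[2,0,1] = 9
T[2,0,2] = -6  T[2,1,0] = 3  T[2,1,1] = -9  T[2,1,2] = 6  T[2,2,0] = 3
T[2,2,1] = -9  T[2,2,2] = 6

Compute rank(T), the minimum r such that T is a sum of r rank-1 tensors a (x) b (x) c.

1

Lower bound: T ≠ 0 (e.g. T[0,0,0] = 3), so rank(T) ≥ 1.
Upper bound: the mode-1 fibre T[:,0,0] = [3, 9, -3] gives a = [1, 3, -1] (primitive direction); the mode-2 fibre T[0,:,0] = [3, -3, -3] gives b = [1, -1, -1]; then c[k] = T[0,0,k] / (a[0]·b[0]) = [3, -9, 6] / 1 = [3, -9, 6].
Expanding [1, 3, -1] (x) [1, -1, -1] (x) [3, -9, 6] reproduces all 27 entries of T, so T = [1, 3, -1] (x) [1, -1, -1] (x) [3, -9, 6] and rank(T) ≤ 1.
These bounds meet, so rank(T) = 1.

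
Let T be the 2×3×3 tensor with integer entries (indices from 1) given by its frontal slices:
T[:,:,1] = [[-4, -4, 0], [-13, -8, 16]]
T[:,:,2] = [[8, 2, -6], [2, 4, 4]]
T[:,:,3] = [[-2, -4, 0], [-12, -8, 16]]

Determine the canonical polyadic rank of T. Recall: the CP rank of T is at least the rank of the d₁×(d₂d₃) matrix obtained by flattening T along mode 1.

Lower bound: the mode-3 unfolding of T (rows indexed by k, columns by (i,j) = (1,1), (1,2), (1,3), (2,1), (2,2), (2,3)) is [[-4, -4, 0, -13, -8, 16], [8, 2, -6, 2, 4, 4], [-2, -4, 0, -12, -8, 16]].
There the 3×3 minor on rows k ∈ {1, 2, 3}, columns (i,j) ∈ {(1,1), (1,2), (1,3)} is det [[-4, -4, 0], [8, 2, -6], [-2, -4, 0]] = 48 ≠ 0, so this unfolding has rank ≥ 3; CP rank is at least every unfolding rank, so rank(T) ≥ 3. (Unfolding ranks only ever bound the CP rank from below — rank(T) can be strictly larger than all of them — so the matching upper bound has to come from an explicit 3-term decomposition.)
Upper bound: T is a sum of 3 rank-1 terms, T = [1, -2] ⊗ [1, 0, -2] ⊗ [2, 2, 2] + [1, 2] ⊗ [1, 1, -1] ⊗ [-4, 2, -4] + [2, 1] ⊗ [1, 0, 0] ⊗ [-1, 2, 0] (one valid choice — decompositions are not unique — normalised so each a, b is primitive with positive first nonzero entry; check it by expanding all entries), so rank(T) ≤ 3.
These bounds meet, so rank(T) = 3.
Check entry T[2,1,3] = -12: (-2)·(1)·(2) + (2)·(1)·(-4) + (1)·(1)·(0) = -12.

3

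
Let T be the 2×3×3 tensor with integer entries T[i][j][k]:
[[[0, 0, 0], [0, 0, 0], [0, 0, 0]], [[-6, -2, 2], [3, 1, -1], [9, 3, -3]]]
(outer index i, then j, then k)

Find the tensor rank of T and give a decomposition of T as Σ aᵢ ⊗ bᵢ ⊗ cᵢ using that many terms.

Lower bound: T ≠ 0 (e.g. T[1,0,0] = -6), so rank(T) ≥ 1.
Upper bound: the mode-1 fibre T[:,0,0] = [0, -6] gives a = (0, 1) (primitive direction); the mode-2 fibre T[1,:,0] = [-6, 3, 9] gives b = (2, -1, -3); then c[k] = T[1,0,k] / (a[1]·b[0]) = [-6, -2, 2] / 2 = (-3, -1, 1).
Expanding (0, 1) ⊗ (2, -1, -3) ⊗ (-3, -1, 1) reproduces all 18 entries of T, so T = (0, 1) ⊗ (2, -1, -3) ⊗ (-3, -1, 1) and rank(T) ≤ 1.
These bounds meet, so rank(T) = 1.

rank(T) = 1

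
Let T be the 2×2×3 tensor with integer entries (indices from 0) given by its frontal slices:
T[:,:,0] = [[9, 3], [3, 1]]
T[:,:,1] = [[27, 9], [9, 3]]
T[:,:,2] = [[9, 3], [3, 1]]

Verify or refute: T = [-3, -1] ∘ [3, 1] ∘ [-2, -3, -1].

No

Reconstruct entry (0,0,0) from the claimed factors: Σₗ aₗ[0]bₗ[0]cₗ[0] = (-3)·(3)·(-2) = 18, but T[0,0,0] = 9. The claim is false.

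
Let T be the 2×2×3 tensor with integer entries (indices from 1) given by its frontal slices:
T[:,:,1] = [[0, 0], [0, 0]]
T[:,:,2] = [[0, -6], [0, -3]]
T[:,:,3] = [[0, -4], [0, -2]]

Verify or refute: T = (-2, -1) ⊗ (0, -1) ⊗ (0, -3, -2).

Yes

Reconstruct entrywise from the claimed factors. For example, T[2,2,3] = -2 and Σₗ aₗ[2]bₗ[2]cₗ[3] = (-1)·(-1)·(-2) = -2; checking all 12 entries, every one matches. The claim holds.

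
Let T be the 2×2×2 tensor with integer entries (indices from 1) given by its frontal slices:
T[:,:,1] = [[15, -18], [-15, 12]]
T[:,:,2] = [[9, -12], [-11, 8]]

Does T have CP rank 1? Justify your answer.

The mode-2 unfolding of T (rows indexed by j, columns by (i,k) = (1,1), (1,2), (2,1), (2,2)) is [[15, 9, -15, -11], [-18, -12, 12, 8]].
There the 2×2 minor on rows j ∈ {1, 2}, columns (i,k) ∈ {(1,1), (1,2)} is det [[15, 9], [-18, -12]] = -18 ≠ 0, so this unfolding has rank ≥ 2; CP rank is at least every unfolding rank, so rank(T) ≥ 2.
In particular rank(T) ≥ 2 > 1, so T is not rank-1.

No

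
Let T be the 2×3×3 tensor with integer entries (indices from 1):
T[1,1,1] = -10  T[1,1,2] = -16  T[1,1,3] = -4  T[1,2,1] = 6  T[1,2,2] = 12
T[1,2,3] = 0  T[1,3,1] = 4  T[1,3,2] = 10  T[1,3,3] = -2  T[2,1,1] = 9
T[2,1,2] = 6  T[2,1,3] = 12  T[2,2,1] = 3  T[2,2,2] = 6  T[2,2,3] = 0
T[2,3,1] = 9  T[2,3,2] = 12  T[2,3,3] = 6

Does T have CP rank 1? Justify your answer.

The mode-3 unfolding of T (rows indexed by k, columns by (i,j) = (1,1), (1,2), (1,3), (2,1), (2,2), (2,3)) is [[-10, 6, 4, 9, 3, 9], [-16, 12, 10, 6, 6, 12], [-4, 0, -2, 12, 0, 6]].
There the 2×2 minor on rows k ∈ {1, 2}, columns (i,j) ∈ {(1,1), (1,2)} is det [[-10, 6], [-16, 12]] = -24 ≠ 0, so this unfolding has rank ≥ 2; CP rank is at least every unfolding rank, so rank(T) ≥ 2.
In particular rank(T) ≥ 2 > 1, so T is not rank-1.

No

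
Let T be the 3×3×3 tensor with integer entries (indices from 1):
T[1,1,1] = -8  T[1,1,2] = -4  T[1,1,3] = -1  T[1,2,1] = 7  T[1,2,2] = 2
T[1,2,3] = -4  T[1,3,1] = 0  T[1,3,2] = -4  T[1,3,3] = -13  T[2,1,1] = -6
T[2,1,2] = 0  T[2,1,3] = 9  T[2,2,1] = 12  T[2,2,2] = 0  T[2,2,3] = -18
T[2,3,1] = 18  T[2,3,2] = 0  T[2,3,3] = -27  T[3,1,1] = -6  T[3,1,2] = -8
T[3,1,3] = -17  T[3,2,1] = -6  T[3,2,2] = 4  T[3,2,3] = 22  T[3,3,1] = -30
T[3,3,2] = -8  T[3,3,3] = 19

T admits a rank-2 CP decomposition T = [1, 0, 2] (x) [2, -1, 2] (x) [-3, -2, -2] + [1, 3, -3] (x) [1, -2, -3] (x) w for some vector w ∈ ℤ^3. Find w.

w = [-2, 0, 3]

Subtract the known terms from T to get the rank-1 residual R = [1, 3, -3] (x) [1, -2, -3] (x) w, so R[i,j,k] = a[i]·b[j]·w[k]. Pick indices with nonzero a[1]·b[1] = (1)·(1) = 1. Only the fibre through (1,1,·) is needed: R[1,1,:] = T[1,1,:] − Σₗ aₗ[1]bₗ[1]cₗ = [-8, -4, -1] − (1)·(2)·[-3, -2, -2] = [-2, 0, 3]. Then w[k] = R[1,1,k] / 1 for each k, giving w = [-2, 0, 3] / 1 = [-2, 0, 3].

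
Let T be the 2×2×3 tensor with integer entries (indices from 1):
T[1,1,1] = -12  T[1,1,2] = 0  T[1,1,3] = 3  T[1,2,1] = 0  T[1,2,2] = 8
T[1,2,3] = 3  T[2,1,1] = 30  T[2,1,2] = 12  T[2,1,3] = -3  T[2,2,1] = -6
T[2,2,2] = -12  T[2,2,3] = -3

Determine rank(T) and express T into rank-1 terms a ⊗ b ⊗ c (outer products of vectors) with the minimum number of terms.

Lower bound: the mode-3 unfolding of T (rows indexed by k, columns by (i,j) = (1,1), (1,2), (2,1), (2,2)) is [[-12, 0, 30, -6], [0, 8, 12, -12], [3, 3, -3, -3]].
There the 2×2 minor on rows k ∈ {1, 2}, columns (i,j) ∈ {(1,1), (1,2)} is det [[-12, 0], [0, 8]] = -96 ≠ 0, so this unfolding has rank ≥ 2; CP rank is at least every unfolding rank, so rank(T) ≥ 2. (Flattening ranks never certify an upper bound on CP rank; for that we must actually write T with 2 rank-1 terms.)
Upper bound — finding two terms. Write S_k = T[:,:,k] for the frontal slices: S₁ = [[-12, 0], [30, -6]], S₂ = [[0, 8], [12, -12]], S₃ = [[3, 3], [-3, -3]].
If T = a₁ ⊗ b₁ ⊗ c₁ + a₂ ⊗ b₂ ⊗ c₂ then each S_k = c₁[k]·a₁b₁ᵀ + c₂[k]·a₂b₂ᵀ. S₁ and S₂ are linearly independent, so a₁b₁ᵀ and a₂b₂ᵀ must span the same plane of matrices: they are the rank-1 matrices of the form x·S₁ + y·S₂.
det(x·S₁ + y·S₂) is 72·x² − 96·xy − 96·y² = 24·(x − 2·y)(3·x + 2·y), vanishing at (x:y) = (2:1) and (2:-3).
M₁ = 2·S₁ + S₂ = [[-24, 8], [72, -24]] = (-8)·[1, -3][3, -1]ᵀ and M₂ = 2·S₁ − 3·S₂ = [[-24, -24], [24, 24]] = (-24)·[1, -1][1, 1]ᵀ, so take a₁ = [1, -3], b₁ = [3, -1], a₂ = [1, -1], b₂ = [1, 1].
Each slice is an integer combination of E₁ = a₁b₁ᵀ and E₂ = a₂b₂ᵀ: S₁ = −3·E₁ − 3·E₂, S₂ = −2·E₁ + 6·E₂, S₃ = 3·E₂; reading off coefficients, c₁ = [-3, -2, 0] and c₂ = [-3, 6, 3].
Hence T = [1, -3] ⊗ [3, -1] ⊗ [-3, -2, 0] + [1, -1] ⊗ [1, 1] ⊗ [-3, 6, 3], so rank(T) ≤ 2.
These bounds meet, so rank(T) = 2.

rank(T) = 2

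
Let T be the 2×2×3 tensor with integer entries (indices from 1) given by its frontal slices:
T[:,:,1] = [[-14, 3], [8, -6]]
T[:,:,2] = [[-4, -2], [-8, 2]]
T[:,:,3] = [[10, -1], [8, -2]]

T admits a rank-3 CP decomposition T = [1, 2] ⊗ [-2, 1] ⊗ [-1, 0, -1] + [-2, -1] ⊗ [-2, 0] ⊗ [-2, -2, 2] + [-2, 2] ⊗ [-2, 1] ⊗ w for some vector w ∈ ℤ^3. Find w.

Subtract the known terms from T to get the rank-1 residual R = [-2, 2] ⊗ [-2, 1] ⊗ w, so R[i,j,k] = a[i]·b[j]·w[k]. Pick indices with nonzero a[1]·b[1] = (-2)·(-2) = 4. Only the fibre through (1,1,·) is needed: R[1,1,:] = T[1,1,:] − Σₗ aₗ[1]bₗ[1]cₗ = [-14, -4, 10] − (1)·(-2)·[-1, 0, -1] − (-2)·(-2)·[-2, -2, 2] = [-8, 4, 0]. Then w[k] = R[1,1,k] / 4 for each k, giving w = [-8, 4, 0] / 4 = [-2, 1, 0].

w = [-2, 1, 0]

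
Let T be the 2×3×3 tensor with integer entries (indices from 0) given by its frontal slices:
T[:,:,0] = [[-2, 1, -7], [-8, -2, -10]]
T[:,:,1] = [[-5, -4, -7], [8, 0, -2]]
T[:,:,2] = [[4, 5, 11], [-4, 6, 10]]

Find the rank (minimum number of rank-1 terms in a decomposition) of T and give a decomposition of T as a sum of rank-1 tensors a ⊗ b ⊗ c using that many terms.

rank(T) = 3

Lower bound: the mode-2 unfolding of T (rows indexed by j, columns by (i,k) = (0,0), (0,1), (0,2), (1,0), (1,1), (1,2)) is [[-2, -5, 4, -8, 8, -4], [1, -4, 5, -2, 0, 6], [-7, -7, 11, -10, -2, 10]].
There the 3×3 minor on rows j ∈ {0, 1, 2}, columns (i,k) ∈ {(0,0), (0,1), (0,2)} is det [[-2, -5, 4], [1, -4, 5], [-7, -7, 11]] = 108 ≠ 0, so this unfolding has rank ≥ 3; CP rank is at least every unfolding rank, so rank(T) ≥ 3. (Flattening ranks never certify an upper bound on CP rank; for that we must actually write T with 3 rank-1 terms.)
Upper bound: T is a sum of 3 rank-1 terms, T = (1, -2) ⊗ (2, 1, 1) ⊗ (1, -2, 1) + (1, 1) ⊗ (1, 0, 2) ⊗ (-4, -2, 4) + (1, 2) ⊗ (1, -2, -1) ⊗ (0, 1, -2) (one valid choice — decompositions are not unique — normalised so each a, b is primitive with positive first nonzero entry; check it by expanding all entries), so rank(T) ≤ 3.
These bounds meet, so rank(T) = 3.
Check entry T[1,1,0] = -2: (-2)·(1)·(1) + (1)·(0)·(-4) + (2)·(-2)·(0) = -2.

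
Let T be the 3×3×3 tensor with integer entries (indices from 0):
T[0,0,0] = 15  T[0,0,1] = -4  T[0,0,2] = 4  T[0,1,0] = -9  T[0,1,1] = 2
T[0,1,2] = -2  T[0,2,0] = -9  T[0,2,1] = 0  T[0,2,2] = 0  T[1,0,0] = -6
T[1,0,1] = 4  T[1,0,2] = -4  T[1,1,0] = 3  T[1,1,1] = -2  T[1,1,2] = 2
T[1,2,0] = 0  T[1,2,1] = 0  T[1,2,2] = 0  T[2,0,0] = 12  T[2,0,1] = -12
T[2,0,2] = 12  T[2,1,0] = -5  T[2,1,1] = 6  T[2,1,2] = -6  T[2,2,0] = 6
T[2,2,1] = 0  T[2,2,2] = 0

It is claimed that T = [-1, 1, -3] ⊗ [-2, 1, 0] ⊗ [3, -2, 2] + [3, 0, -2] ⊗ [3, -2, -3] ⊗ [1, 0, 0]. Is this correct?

Reconstruct entrywise from the claimed factors. For example, T[1,1,0] = 3 and Σₗ aₗ[1]bₗ[1]cₗ[0] = (1)·(1)·(3) + (0)·(-2)·(1) = 3; checking all 27 entries, every one matches. The claim holds.

Yes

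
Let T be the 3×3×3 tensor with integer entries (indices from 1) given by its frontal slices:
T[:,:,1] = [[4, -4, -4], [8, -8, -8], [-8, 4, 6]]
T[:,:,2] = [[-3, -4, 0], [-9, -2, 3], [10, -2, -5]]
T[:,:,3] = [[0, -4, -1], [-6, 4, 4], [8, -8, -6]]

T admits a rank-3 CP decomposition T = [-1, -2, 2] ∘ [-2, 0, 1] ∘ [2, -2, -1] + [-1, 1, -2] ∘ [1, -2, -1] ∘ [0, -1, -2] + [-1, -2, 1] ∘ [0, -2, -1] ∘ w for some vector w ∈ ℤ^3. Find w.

Subtract the known terms from T to get the rank-1 residual R = [-1, -2, 1] ∘ [0, -2, -1] ∘ w, so R[i,j,k] = a[i]·b[j]·w[k]. Pick indices with nonzero a[1]·b[2] = (-1)·(-2) = 2. Only the fibre through (1,2,·) is needed: R[1,2,:] = T[1,2,:] − Σₗ aₗ[1]bₗ[2]cₗ = [-4, -4, -4] − (-1)·(0)·[2, -2, -1] − (-1)·(-2)·[0, -1, -2] = [-4, -2, 0]. Then w[k] = R[1,2,k] / 2 for each k, giving w = [-4, -2, 0] / 2 = [-2, -1, 0].

w = [-2, -1, 0]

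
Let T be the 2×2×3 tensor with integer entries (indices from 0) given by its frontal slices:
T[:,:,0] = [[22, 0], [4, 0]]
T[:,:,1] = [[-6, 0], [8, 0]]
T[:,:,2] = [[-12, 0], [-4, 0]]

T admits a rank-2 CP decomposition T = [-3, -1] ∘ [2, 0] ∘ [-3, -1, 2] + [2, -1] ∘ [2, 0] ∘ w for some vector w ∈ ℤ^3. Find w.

Subtract the known terms from T to get the rank-1 residual R = [2, -1] ∘ [2, 0] ∘ w, so R[i,j,k] = a[i]·b[j]·w[k]. Pick indices with nonzero a[0]·b[0] = (2)·(2) = 4. Only the fibre through (0,0,·) is needed: R[0,0,:] = T[0,0,:] − Σₗ aₗ[0]bₗ[0]cₗ = [22, -6, -12] − (-3)·(2)·[-3, -1, 2] = [4, -12, 0]. Then w[k] = R[0,0,k] / 4 for each k, giving w = [4, -12, 0] / 4 = [1, -3, 0].

w = [1, -3, 0]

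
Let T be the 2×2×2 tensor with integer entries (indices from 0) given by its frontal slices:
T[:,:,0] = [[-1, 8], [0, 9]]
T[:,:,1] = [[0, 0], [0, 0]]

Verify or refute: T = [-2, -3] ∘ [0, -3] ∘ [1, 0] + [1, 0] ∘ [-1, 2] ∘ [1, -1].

No

Reconstruct entry (0,0,1) from the claimed factors: Σₗ aₗ[0]bₗ[0]cₗ[1] = (-2)·(0)·(0) + (1)·(-1)·(-1) = 1, but T[0,0,1] = 0. The claim is false.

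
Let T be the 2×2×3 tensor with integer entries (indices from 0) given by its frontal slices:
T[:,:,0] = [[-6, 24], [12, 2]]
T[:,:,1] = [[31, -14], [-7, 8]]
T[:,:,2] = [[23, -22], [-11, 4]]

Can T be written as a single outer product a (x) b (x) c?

The mode-2 unfolding of T (rows indexed by j, columns by (i,k) = (0,0), (0,1), (0,2), (1,0), (1,1), (1,2)) is [[-6, 31, 23, 12, -7, -11], [24, -14, -22, 2, 8, 4]].
There the 2×2 minor on rows j ∈ {0, 1}, columns (i,k) ∈ {(0,0), (0,1)} is det [[-6, 31], [24, -14]] = -660 ≠ 0, so this unfolding has rank ≥ 2; CP rank is at least every unfolding rank, so rank(T) ≥ 2.
In particular rank(T) ≥ 2 > 1, so T is not rank-1.

No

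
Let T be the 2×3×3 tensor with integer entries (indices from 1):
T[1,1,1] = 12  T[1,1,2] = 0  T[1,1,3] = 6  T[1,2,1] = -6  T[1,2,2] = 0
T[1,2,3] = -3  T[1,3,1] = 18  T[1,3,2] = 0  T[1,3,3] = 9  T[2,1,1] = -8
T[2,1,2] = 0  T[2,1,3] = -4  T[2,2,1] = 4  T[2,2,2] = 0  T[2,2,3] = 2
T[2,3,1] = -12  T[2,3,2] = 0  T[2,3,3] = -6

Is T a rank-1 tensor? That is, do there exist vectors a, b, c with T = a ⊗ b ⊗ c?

If T = a ⊗ b ⊗ c then every fibre of T is a multiple of the corresponding factor, so read the factors off the fibres through the nonzero entry T[1,1,1] = 12.
The mode-1 fibre T[:,1,1] = [12, -8] gives a = [3, -2] (primitive direction); the mode-2 fibre T[1,:,1] = [12, -6, 18] gives b = [2, -1, 3]; then c[k] = T[1,1,k] / (a[1]·b[1]) = [12, 0, 6] / 6 = [2, 0, 1].
Expanding [3, -2] ⊗ [2, -1, 3] ⊗ [2, 0, 1] reproduces all 18 entries of T, so T = [3, -2] ⊗ [2, -1, 3] ⊗ [2, 0, 1] and rank(T) ≤ 1.
Equivalently every frontal slice T[:,:,k] is c[k] times the rank-1 matrix [3, -2] ⊗ [2, -1, 3]. So T has rank 1 (it is nonzero).

Yes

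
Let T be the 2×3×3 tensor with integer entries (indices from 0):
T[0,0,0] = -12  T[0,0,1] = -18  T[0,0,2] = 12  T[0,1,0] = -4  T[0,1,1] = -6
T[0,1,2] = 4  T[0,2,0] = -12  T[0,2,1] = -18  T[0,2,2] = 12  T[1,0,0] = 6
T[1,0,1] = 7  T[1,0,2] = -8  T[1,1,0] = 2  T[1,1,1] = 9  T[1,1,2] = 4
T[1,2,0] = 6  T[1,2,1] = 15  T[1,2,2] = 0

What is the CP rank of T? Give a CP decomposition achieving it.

rank(T) = 2

Lower bound: the mode-1 unfolding of T (rows indexed by i, columns by (j,k) = (0,0), (0,1), (0,2), (1,0), (1,1), (1,2), (2,0), (2,1), (2,2)) is [[-12, -18, 12, -4, -6, 4, -12, -18, 12], [6, 7, -8, 2, 9, 4, 6, 15, 0]].
There the 2×2 minor on rows i ∈ {0, 1}, columns (j,k) ∈ {(0,0), (0,1)} is det [[-12, -18], [6, 7]] = 24 ≠ 0, so this unfolding has rank ≥ 2; CP rank is at least every unfolding rank, so rank(T) ≥ 2. (Unfolding ranks only ever bound the CP rank from below — rank(T) can be strictly larger than all of them — so the matching upper bound has to come from an explicit 2-term decomposition.)
Upper bound — finding two terms. Write S_k = T[:,:,k] for the frontal slices: S₀ = [[-12, -4, -12], [6, 2, 6]], S₁ = [[-18, -6, -18], [7, 9, 15]], S₂ = [[12, 4, 12], [-8, 4, 0]].
If T = a₁ ⊗ b₁ ⊗ c₁ + a₂ ⊗ b₂ ⊗ c₂ then each S_k = c₁[k]·a₁b₁ᵀ + c₂[k]·a₂b₂ᵀ. S₀ and S₁ are linearly independent, so a₁b₁ᵀ and a₂b₂ᵀ must span the same plane of matrices: they are the rank-1 matrices of the form x·S₀ + y·S₁.
The 2×2 minor of x·S₀ + y·S₁ on rows {0,1}, columns {0,1} is −80·xy − 120·y² = (-40)·(2·x + 3·y)(y), vanishing at (x:y) = (3:-2) and (1:0).
M₁ = 3·S₀ − 2·S₁ = [[0, 0, 0], [4, -12, -12]] = 4·(0, 1)(1, -3, -3)ᵀ and M₂ = S₀ = [[-12, -4, -12], [6, 2, 6]] = (-2)·(2, -1)(3, 1, 3)ᵀ, so take a₁ = (0, 1), b₁ = (1, -3, -3), a₂ = (2, -1), b₂ = (3, 1, 3).
Each slice is an integer combination of E₁ = a₁b₁ᵀ and E₂ = a₂b₂ᵀ: S₀ = −2·E₂, S₁ = −2·E₁ − 3·E₂, S₂ = −2·E₁ + 2·E₂; reading off coefficients, c₁ = (0, -2, -2) and c₂ = (-2, -3, 2).
Hence T = (0, 1) ⊗ (1, -3, -3) ⊗ (0, -2, -2) + (2, -1) ⊗ (3, 1, 3) ⊗ (-2, -3, 2), so rank(T) ≤ 2.
These bounds meet, so rank(T) = 2.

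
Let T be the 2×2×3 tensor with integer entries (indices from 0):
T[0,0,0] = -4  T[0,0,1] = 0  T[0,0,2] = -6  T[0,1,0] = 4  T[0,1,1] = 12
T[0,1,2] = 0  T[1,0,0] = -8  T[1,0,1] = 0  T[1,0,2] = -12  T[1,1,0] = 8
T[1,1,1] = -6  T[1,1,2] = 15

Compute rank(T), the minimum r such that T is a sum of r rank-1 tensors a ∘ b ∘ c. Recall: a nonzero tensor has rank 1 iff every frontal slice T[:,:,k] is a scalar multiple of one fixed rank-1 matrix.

2

Lower bound: the mode-3 unfolding of T (rows indexed by k, columns by (i,j) = (0,0), (0,1), (1,0), (1,1)) is [[-4, 4, -8, 8], [0, 12, 0, -6], [-6, 0, -12, 15]].
There the 2×2 minor on rows k ∈ {0, 1}, columns (i,j) ∈ {(0,0), (0,1)} is det [[-4, 4], [0, 12]] = -48 ≠ 0, so this unfolding has rank ≥ 2; CP rank is at least every unfolding rank, so rank(T) ≥ 2. (Unfolding ranks only ever bound the CP rank from below — rank(T) can be strictly larger than all of them — so the matching upper bound has to come from an explicit 2-term decomposition.)
Upper bound — finding two terms. Write S_k = T[:,:,k] for the frontal slices: S₀ = [[-4, 4], [-8, 8]], S₁ = [[0, 12], [0, -6]], S₂ = [[-6, 0], [-12, 15]].
If T = a₁ ∘ b₁ ∘ c₁ + a₂ ∘ b₂ ∘ c₂ then each S_k = c₁[k]·a₁b₁ᵀ + c₂[k]·a₂b₂ᵀ. S₀ and S₁ are linearly independent, so a₁b₁ᵀ and a₂b₂ᵀ must span the same plane of matrices: they are the rank-1 matrices of the form x·S₀ + y·S₁.
det(x·S₀ + y·S₁) is 120·xy = 120·(y)(x), vanishing at (x:y) = (1:0) and (0:1).
M₁ = S₀ = [[-4, 4], [-8, 8]] = (-4)·[1, 2][1, -1]ᵀ and M₂ = S₁ = [[0, 12], [0, -6]] = 6·[2, -1][0, 1]ᵀ, so take a₁ = [1, 2], b₁ = [1, -1], a₂ = [2, -1], b₂ = [0, 1].
Each slice is an integer combination of E₁ = a₁b₁ᵀ and E₂ = a₂b₂ᵀ: S₀ = −4·E₁, S₁ = 6·E₂, S₂ = −6·E₁ − 3·E₂; reading off coefficients, c₁ = [-4, 0, -6] and c₂ = [0, 6, -3].
Hence T = [1, 2] ∘ [1, -1] ∘ [-4, 0, -6] + [2, -1] ∘ [0, 1] ∘ [0, 6, -3], so rank(T) ≤ 2.
These bounds meet, so rank(T) = 2.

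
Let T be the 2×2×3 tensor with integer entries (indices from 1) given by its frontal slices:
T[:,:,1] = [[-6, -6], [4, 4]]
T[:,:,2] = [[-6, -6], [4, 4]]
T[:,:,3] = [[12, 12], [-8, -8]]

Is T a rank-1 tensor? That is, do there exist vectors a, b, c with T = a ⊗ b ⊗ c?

Yes

If T = a ⊗ b ⊗ c then every fibre of T is a multiple of the corresponding factor, so read the factors off the fibres through the nonzero entry T[1,1,1] = -6.
The mode-1 fibre T[:,1,1] = [-6, 4] gives a = [3, -2] (primitive direction); the mode-2 fibre T[1,:,1] = [-6, -6] gives b = [1, 1]; then c[k] = T[1,1,k] / (a[1]·b[1]) = [-6, -6, 12] / 3 = [-2, -2, 4].
Expanding [3, -2] ⊗ [1, 1] ⊗ [-2, -2, 4] reproduces all 12 entries of T, so T = [3, -2] ⊗ [1, 1] ⊗ [-2, -2, 4] and rank(T) ≤ 1.
Equivalently every frontal slice T[:,:,k] is c[k] times the rank-1 matrix [3, -2] ⊗ [1, 1]. So T has rank 1 (it is nonzero).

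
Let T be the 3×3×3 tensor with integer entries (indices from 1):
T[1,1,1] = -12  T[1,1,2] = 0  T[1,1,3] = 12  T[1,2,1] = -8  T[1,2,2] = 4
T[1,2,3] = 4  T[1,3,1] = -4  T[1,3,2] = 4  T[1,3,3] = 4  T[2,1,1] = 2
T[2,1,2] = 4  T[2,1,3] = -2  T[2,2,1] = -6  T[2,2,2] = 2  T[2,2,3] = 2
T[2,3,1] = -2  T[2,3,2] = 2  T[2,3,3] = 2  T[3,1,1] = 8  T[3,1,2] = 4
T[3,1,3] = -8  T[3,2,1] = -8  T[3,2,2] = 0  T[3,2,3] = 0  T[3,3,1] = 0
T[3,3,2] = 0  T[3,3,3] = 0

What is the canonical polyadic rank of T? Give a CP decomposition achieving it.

rank(T) = 3

Lower bound: in the mode-2 unfolding of T (rows indexed by j, columns by (i,k)) the 3×3 minor on rows j ∈ {1, 2, 3}, columns (i,k) ∈ {(1,1), (1,2), (1,3)} is det [[-12, 0, 12], [-8, 4, 4], [-4, 4, 4]] = -192 ≠ 0, so that unfolding has rank ≥ 3 and hence rank(T) ≥ 3 (CP rank is at least every unfolding rank, though it can be larger).
Upper bound: T is a sum of 3 rank-1 terms, T = [1, 1, 2] ⊗ [0, 1, 0] ⊗ [-4, 0, 0] + [2, -1, -2] ⊗ [1, 0, 0] ⊗ [-4, -2, 4] + [2, 1, 0] ⊗ [1, 1, 1] ⊗ [-2, 2, 2] (written with every a and b primitive with positive leading entry and the scale carried by c; CP decompositions are not unique, and this one is verified by expanding entrywise), so rank(T) ≤ 3.
These bounds meet, so rank(T) = 3.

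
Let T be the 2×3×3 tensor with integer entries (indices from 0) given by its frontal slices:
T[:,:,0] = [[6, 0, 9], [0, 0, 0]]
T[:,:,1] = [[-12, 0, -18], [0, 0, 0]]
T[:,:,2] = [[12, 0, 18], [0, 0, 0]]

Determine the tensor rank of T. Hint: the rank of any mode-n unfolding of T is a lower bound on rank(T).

Lower bound: T ≠ 0 (e.g. T[0,0,0] = 6), so rank(T) ≥ 1.
Upper bound: the mode-1 fibre T[:,0,0] = [6, 0] gives a = [1, 0] (primitive direction); the mode-2 fibre T[0,:,0] = [6, 0, 9] gives b = [2, 0, 3]; then c[k] = T[0,0,k] / (a[0]·b[0]) = [6, -12, 12] / 2 = [3, -6, 6].
Expanding [1, 0] ∘ [2, 0, 3] ∘ [3, -6, 6] reproduces all 18 entries of T, so T = [1, 0] ∘ [2, 0, 3] ∘ [3, -6, 6] and rank(T) ≤ 1.
These bounds meet, so rank(T) = 1.

1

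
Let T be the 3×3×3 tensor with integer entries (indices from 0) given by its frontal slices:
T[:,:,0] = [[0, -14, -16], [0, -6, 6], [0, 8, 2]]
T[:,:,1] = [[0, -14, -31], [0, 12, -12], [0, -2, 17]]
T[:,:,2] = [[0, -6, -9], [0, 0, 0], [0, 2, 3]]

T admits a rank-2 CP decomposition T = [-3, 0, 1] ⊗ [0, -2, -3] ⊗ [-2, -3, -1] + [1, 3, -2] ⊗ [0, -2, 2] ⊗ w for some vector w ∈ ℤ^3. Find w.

Subtract the known terms from T to get the rank-1 residual R = [1, 3, -2] ⊗ [0, -2, 2] ⊗ w, so R[i,j,k] = a[i]·b[j]·w[k]. Pick indices with nonzero a[0]·b[1] = (1)·(-2) = -2. Only the fibre through (0,1,·) is needed: R[0,1,:] = T[0,1,:] − Σₗ aₗ[0]bₗ[1]cₗ = [-14, -14, -6] − (-3)·(-2)·[-2, -3, -1] = [-2, 4, 0]. Then w[k] = R[0,1,k] / -2 for each k, giving w = [-2, 4, 0] / -2 = [1, -2, 0].

w = [1, -2, 0]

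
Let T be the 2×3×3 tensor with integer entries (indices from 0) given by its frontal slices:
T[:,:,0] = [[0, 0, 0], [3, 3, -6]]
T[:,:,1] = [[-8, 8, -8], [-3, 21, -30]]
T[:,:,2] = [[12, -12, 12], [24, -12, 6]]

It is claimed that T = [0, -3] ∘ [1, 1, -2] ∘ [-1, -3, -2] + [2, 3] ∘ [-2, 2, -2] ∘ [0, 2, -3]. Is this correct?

Yes

Reconstruct entrywise from the claimed factors. For example, T[0,1,0] = 0 and Σₗ aₗ[0]bₗ[1]cₗ[0] = (0)·(1)·(-1) + (2)·(2)·(0) = 0; checking all 18 entries, every one matches. The claim holds.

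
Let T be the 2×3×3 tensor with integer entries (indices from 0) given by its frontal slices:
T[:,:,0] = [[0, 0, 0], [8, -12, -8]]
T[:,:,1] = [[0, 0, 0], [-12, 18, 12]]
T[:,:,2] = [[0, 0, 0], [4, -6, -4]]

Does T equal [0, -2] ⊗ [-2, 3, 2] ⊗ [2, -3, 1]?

Reconstruct entrywise from the claimed factors. For example, T[1,2,1] = 12 and Σₗ aₗ[1]bₗ[2]cₗ[1] = (-2)·(2)·(-3) = 12; checking all 18 entries, every one matches. The claim holds.

Yes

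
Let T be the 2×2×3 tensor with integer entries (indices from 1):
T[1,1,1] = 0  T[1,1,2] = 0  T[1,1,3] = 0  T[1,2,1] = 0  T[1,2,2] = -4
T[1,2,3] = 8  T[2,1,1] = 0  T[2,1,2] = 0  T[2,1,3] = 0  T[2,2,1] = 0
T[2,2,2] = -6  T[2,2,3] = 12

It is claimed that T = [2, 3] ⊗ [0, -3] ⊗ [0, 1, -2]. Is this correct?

Reconstruct entry (1,2,2) from the claimed factors: Σₗ aₗ[1]bₗ[2]cₗ[2] = (2)·(-3)·(1) = -6, but T[1,2,2] = -4. The claim is false.

No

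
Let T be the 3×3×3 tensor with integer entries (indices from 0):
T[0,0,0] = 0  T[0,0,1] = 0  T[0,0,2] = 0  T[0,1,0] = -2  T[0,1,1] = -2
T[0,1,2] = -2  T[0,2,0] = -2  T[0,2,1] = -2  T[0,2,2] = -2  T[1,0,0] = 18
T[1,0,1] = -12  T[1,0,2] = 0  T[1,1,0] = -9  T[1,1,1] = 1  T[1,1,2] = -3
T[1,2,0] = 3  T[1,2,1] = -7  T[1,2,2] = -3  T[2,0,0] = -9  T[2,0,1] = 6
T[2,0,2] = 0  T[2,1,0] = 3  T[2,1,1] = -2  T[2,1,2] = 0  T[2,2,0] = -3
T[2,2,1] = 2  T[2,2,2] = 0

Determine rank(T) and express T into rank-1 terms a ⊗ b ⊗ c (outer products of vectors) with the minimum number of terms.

Lower bound: the mode-1 unfolding of T (rows indexed by i, columns by (j,k) = (0,0), (0,1), (0,2), (1,0), (1,1), (1,2), (2,0), (2,1), (2,2)) is [[0, 0, 0, -2, -2, -2, -2, -2, -2], [18, -12, 0, -9, 1, -3, 3, -7, -3], [-9, 6, 0, 3, -2, 0, -3, 2, 0]].
There the 2×2 minor on rows i ∈ {0, 1}, columns (j,k) ∈ {(0,0), (1,0)} is det [[0, -2], [18, -9]] = 36 ≠ 0, so this unfolding has rank ≥ 2; CP rank is at least every unfolding rank, so rank(T) ≥ 2. (Flattening ranks never certify an upper bound on CP rank; for that we must actually write T with 2 rank-1 terms.)
Upper bound — finding two terms. Write S_k = T[:,:,k] for the frontal slices: S₀ = [[0, -2, -2], [18, -9, 3], [-9, 3, -3]], S₁ = [[0, -2, -2], [-12, 1, -7], [6, -2, 2]], S₂ = [[0, -2, -2], [0, -3, -3], [0, 0, 0]].
If T = a₁ ⊗ b₁ ⊗ c₁ + a₂ ⊗ b₂ ⊗ c₂ then each S_k = c₁[k]·a₁b₁ᵀ + c₂[k]·a₂b₂ᵀ. S₀ and S₁ are linearly independent, so a₁b₁ᵀ and a₂b₂ᵀ must span the same plane of matrices: they are the rank-1 matrices of the form x·S₀ + y·S₁.
The 2×2 minor of x·S₀ + y·S₁ on rows {0,1}, columns {0,1} is 36·x² + 12·xy − 24·y² = 12·(3·x − 2·y)(x + y), vanishing at (x:y) = (2:3) and (1:-1).
M₁ = 2·S₀ + 3·S₁ = [[0, -10, -10], [0, -15, -15], [0, 0, 0]] = (-5)·(2, 3, 0)(0, 1, 1)ᵀ and M₂ = S₀ − S₁ = [[0, 0, 0], [30, -10, 10], [-15, 5, -5]] = 5·(0, 2, -1)(3, -1, 1)ᵀ, so take a₁ = (2, 3, 0), b₁ = (0, 1, 1), a₂ = (0, 2, -1), b₂ = (3, -1, 1).
Each slice is an integer combination of E₁ = a₁b₁ᵀ and E₂ = a₂b₂ᵀ: S₀ = −E₁ + 3·E₂, S₁ = −E₁ − 2·E₂, S₂ = −E₁; reading off coefficients, c₁ = (-1, -1, -1) and c₂ = (3, -2, 0).
Hence T = (2, 3, 0) ⊗ (0, 1, 1) ⊗ (-1, -1, -1) + (0, 2, -1) ⊗ (3, -1, 1) ⊗ (3, -2, 0), so rank(T) ≤ 2.
These bounds meet, so rank(T) = 2.

rank(T) = 2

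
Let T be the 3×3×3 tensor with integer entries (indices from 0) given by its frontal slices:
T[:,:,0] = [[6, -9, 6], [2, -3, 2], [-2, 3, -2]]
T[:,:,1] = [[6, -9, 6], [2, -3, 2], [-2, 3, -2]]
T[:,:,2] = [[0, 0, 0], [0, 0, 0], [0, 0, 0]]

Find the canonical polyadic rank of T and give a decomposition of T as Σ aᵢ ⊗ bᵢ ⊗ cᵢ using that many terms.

Lower bound: T ≠ 0 (e.g. T[0,0,0] = 6), so rank(T) ≥ 1.
Upper bound: if T = a ⊗ b ⊗ c then every fibre of T is a multiple of the corresponding factor, so read the factors off the fibres through the nonzero entry T[0,0,0] = 6.
The mode-1 fibre T[:,0,0] = [6, 2, -2] gives a = [3, 1, -1] (primitive direction); the mode-2 fibre T[0,:,0] = [6, -9, 6] gives b = [2, -3, 2]; then c[k] = T[0,0,k] / (a[0]·b[0]) = [6, 6, 0] / 6 = [1, 1, 0].
Expanding [3, 1, -1] ⊗ [2, -3, 2] ⊗ [1, 1, 0] reproduces all 27 entries of T, so T = [3, 1, -1] ⊗ [2, -3, 2] ⊗ [1, 1, 0] and rank(T) ≤ 1.
These bounds meet, so rank(T) = 1.

rank(T) = 1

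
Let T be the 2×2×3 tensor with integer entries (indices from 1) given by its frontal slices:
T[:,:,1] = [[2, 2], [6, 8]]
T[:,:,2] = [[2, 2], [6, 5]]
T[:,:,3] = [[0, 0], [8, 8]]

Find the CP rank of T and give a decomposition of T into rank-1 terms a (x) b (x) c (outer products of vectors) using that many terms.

Lower bound: the mode-3 unfolding of T (rows indexed by k, columns by (i,j) = (1,1), (1,2), (2,1), (2,2)) is [[2, 2, 6, 8], [2, 2, 6, 5], [0, 0, 8, 8]].
There the 3×3 minor on rows k ∈ {1, 2, 3}, columns (i,j) ∈ {(1,1), (2,1), (2,2)} is det [[2, 6, 8], [2, 6, 5], [0, 8, 8]] = 48 ≠ 0, so this unfolding has rank ≥ 3; CP rank is at least every unfolding rank, so rank(T) ≥ 3. (Unfolding ranks only ever bound the CP rank from below — rank(T) can be strictly larger than all of them — so the matching upper bound has to come from an explicit 3-term decomposition.)
Upper bound: T is a sum of 3 rank-1 terms, T = [0, 1] (x) [0, 1] (x) [2, -1, 0] + [0, 1] (x) [1, 1] (x) [4, 4, 8] + [1, 1] (x) [1, 1] (x) [2, 2, 0] (written with every a and b primitive with positive leading entry and the scale carried by c; CP decompositions are not unique, and this one is verified by expanding entrywise), so rank(T) ≤ 3.
These bounds meet, so rank(T) = 3.

rank(T) = 3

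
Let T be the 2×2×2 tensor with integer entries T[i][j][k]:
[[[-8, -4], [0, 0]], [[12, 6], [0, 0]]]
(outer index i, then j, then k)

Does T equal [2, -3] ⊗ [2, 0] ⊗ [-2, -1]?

Reconstruct entrywise from the claimed factors. For example, T[1,0,0] = 12 and Σₗ aₗ[1]bₗ[0]cₗ[0] = (-3)·(2)·(-2) = 12; checking all 8 entries, every one matches. The claim holds.

Yes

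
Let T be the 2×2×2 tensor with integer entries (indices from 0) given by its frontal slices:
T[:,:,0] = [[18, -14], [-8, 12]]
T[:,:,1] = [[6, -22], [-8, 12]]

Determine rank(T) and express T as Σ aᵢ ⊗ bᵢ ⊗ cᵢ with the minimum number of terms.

rank(T) = 2

Lower bound: the mode-3 unfolding of T (rows indexed by k, columns by (i,j) = (0,0), (0,1), (1,0), (1,1)) is [[18, -14, -8, 12], [6, -22, -8, 12]].
There the 2×2 minor on rows k ∈ {0, 1}, columns (i,j) ∈ {(0,0), (0,1)} is det [[18, -14], [6, -22]] = -312 ≠ 0, so this unfolding has rank ≥ 2; CP rank is at least every unfolding rank, so rank(T) ≥ 2. (This is only a lower bound: in general the CP rank may exceed every unfolding rank, so we still need to exhibit 2 rank-1 terms summing to T.)
Upper bound — finding two terms. Write S_k = T[:,:,k] for the frontal slices: S₀ = [[18, -14], [-8, 12]], S₁ = [[6, -22], [-8, 12]].
If T = a₁ ⊗ b₁ ⊗ c₁ + a₂ ⊗ b₂ ⊗ c₂ then each S_k = c₁[k]·a₁b₁ᵀ + c₂[k]·a₂b₂ᵀ. S₀ and S₁ are linearly independent, so a₁b₁ᵀ and a₂b₂ᵀ must span the same plane of matrices: they are the rank-1 matrices of the form x·S₀ + y·S₁.
det(x·S₀ + y·S₁) is 104·x² − 104·y² = 104·(x − y)(x + y), vanishing at (x:y) = (1:1) and (1:-1).
M₁ = S₀ + S₁ = [[24, -36], [-16, 24]] = 4·[3, -2][2, -3]ᵀ and M₂ = S₀ − S₁ = [[12, 8], [0, 0]] = 4·[1, 0][3, 2]ᵀ, so take a₁ = [3, -2], b₁ = [2, -3], a₂ = [1, 0], b₂ = [3, 2].
Each slice is an integer combination of E₁ = a₁b₁ᵀ and E₂ = a₂b₂ᵀ: S₀ = 2·E₁ + 2·E₂, S₁ = 2·E₁ − 2·E₂; reading off coefficients, c₁ = [2, 2] and c₂ = [2, -2].
Hence T = [3, -2] ⊗ [2, -3] ⊗ [2, 2] + [1, 0] ⊗ [3, 2] ⊗ [2, -2], so rank(T) ≤ 2.
These bounds meet, so rank(T) = 2.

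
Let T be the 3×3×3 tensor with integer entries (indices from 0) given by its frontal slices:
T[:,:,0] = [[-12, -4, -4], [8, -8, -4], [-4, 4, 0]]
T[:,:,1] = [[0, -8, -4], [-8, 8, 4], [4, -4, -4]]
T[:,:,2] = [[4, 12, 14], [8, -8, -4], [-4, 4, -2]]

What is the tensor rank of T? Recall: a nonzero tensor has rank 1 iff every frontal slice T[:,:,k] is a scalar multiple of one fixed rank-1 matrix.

Lower bound: in the mode-3 unfolding of T (rows indexed by k, columns by (i,j)) the 3×3 minor on rows k ∈ {0, 1, 2}, columns (i,j) ∈ {(0,0), (0,1), (0,2)} is det [[-12, -4, -4], [0, -8, -4], [4, 12, 14]] = 704 ≠ 0, so that unfolding has rank ≥ 3 and hence rank(T) ≥ 3 (CP rank is at least every unfolding rank, though it can be larger).
Upper bound: T is a sum of 3 rank-1 terms, T = [1, -2, 1] ⊗ [2, -2, -1] ⊗ [-2, 2, -2] + [1, 0, -1] ⊗ [0, 0, 1] ⊗ [2, 2, 4] + [1, 0, 0] ⊗ [1, 1, 1] ⊗ [-8, -4, 8] (one valid choice — decompositions are not unique — normalised so each a, b is primitive with positive first nonzero entry; check it by expanding all entries), so rank(T) ≤ 3.
These bounds meet, so rank(T) = 3.

3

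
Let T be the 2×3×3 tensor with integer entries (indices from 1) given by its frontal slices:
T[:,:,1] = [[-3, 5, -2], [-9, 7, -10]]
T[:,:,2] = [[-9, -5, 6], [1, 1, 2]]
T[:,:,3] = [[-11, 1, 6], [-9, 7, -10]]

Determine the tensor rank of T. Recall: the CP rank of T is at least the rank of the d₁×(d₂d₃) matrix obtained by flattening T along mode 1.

3

Lower bound: in the mode-3 unfolding of T (rows indexed by k, columns by (i,j)) the 3×3 minor on rows k ∈ {1, 2, 3}, columns (i,j) ∈ {(1,1), (1,2), (1,3)} is det [[-3, 5, -2], [-9, -5, 6], [-11, 1, 6]] = 176 ≠ 0, so that unfolding has rank ≥ 3 and hence rank(T) ≥ 3 (CP rank is at least every unfolding rank, though it can be larger).
Upper bound: T is a sum of 3 rank-1 terms, T = (1, -1) ⊗ (1, 1, 2) ⊗ (1, -1, 1) + (1, 0) ⊗ (2, 1, -2) ⊗ (0, -4, -4) + (1, 2) ⊗ (1, -1, 1) ⊗ (-4, 0, -4) (written with every a and b primitive with positive leading entry and the scale carried by c; CP decompositions are not unique, and this one is verified by expanding entrywise), so rank(T) ≤ 3.
These bounds meet, so rank(T) = 3.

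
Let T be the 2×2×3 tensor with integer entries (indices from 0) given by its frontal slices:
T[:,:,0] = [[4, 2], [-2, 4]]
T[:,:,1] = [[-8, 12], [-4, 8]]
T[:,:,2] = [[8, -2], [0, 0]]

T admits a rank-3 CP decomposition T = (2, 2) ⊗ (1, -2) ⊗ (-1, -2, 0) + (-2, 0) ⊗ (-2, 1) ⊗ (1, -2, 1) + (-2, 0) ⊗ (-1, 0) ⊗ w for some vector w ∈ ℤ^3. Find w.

w = (1, 2, 2)

Subtract the known terms from T to get the rank-1 residual R = (-2, 0) ⊗ (-1, 0) ⊗ w, so R[i,j,k] = a[i]·b[j]·w[k]. Pick indices with nonzero a[0]·b[0] = (-2)·(-1) = 2. Only the fibre through (0,0,·) is needed: R[0,0,:] = T[0,0,:] − Σₗ aₗ[0]bₗ[0]cₗ = [4, -8, 8] − (2)·(1)·(-1, -2, 0) − (-2)·(-2)·(1, -2, 1) = [2, 4, 4]. Then w[k] = R[0,0,k] / 2 for each k, giving w = [2, 4, 4] / 2 = (1, 2, 2).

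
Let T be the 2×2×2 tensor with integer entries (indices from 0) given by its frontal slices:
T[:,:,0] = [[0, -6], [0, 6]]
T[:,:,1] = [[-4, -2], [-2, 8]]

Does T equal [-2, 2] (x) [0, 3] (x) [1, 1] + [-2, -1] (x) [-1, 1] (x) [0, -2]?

Reconstruct entrywise from the claimed factors. For example, T[0,1,1] = -2 and Σₗ aₗ[0]bₗ[1]cₗ[1] = (-2)·(3)·(1) + (-2)·(1)·(-2) = -2; checking all 8 entries, every one matches. The claim holds.

Yes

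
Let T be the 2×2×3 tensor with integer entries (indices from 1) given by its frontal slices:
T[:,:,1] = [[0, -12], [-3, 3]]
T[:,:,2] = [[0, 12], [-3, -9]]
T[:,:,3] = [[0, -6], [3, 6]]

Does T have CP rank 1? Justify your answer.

No

The mode-2 unfolding of T (rows indexed by j, columns by (i,k) = (1,1), (1,2), (1,3), (2,1), (2,2), (2,3)) is [[0, 0, 0, -3, -3, 3], [-12, 12, -6, 3, -9, 6]].
There the 2×2 minor on rows j ∈ {1, 2}, columns (i,k) ∈ {(1,1), (2,1)} is det [[0, -3], [-12, 3]] = -36 ≠ 0, so this unfolding has rank ≥ 2; CP rank is at least every unfolding rank, so rank(T) ≥ 2.
In particular rank(T) ≥ 2 > 1, so T is not rank-1.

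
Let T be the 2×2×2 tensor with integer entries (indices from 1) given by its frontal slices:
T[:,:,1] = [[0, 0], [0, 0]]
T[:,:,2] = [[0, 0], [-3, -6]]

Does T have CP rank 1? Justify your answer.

The mode-1 fibre T[:,1,2] = [0, -3] gives a = [0, 1] (primitive direction); the mode-2 fibre T[2,:,2] = [-3, -6] gives b = [1, 2]; then c[k] = T[2,1,k] / (a[2]·b[1]) = [0, -3] / 1 = [0, -3].
Expanding [0, 1] ⊗ [1, 2] ⊗ [0, -3] reproduces all 8 entries of T, so T = [0, 1] ⊗ [1, 2] ⊗ [0, -3] and rank(T) ≤ 1.
Equivalently every frontal slice T[:,:,k] is c[k] times the rank-1 matrix [0, 1] ⊗ [1, 2]. So T has rank 1 (it is nonzero).

Yes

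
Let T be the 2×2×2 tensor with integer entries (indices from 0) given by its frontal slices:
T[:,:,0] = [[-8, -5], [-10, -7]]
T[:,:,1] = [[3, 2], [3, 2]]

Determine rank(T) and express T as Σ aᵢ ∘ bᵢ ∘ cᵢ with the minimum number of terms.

rank(T) = 2

Lower bound: the mode-2 unfolding of T (rows indexed by j, columns by (i,k) = (0,0), (0,1), (1,0), (1,1)) is [[-8, 3, -10, 3], [-5, 2, -7, 2]].
There the 2×2 minor on rows j ∈ {0, 1}, columns (i,k) ∈ {(0,0), (0,1)} is det [[-8, 3], [-5, 2]] = -1 ≠ 0, so this unfolding has rank ≥ 2; CP rank is at least every unfolding rank, so rank(T) ≥ 2. (Flattening ranks never certify an upper bound on CP rank; for that we must actually write T with 2 rank-1 terms.)
Upper bound — finding two terms. Write S_k = T[:,:,k] for the frontal slices: S₀ = [[-8, -5], [-10, -7]], S₁ = [[3, 2], [3, 2]].
If T = a₁ ∘ b₁ ∘ c₁ + a₂ ∘ b₂ ∘ c₂ then each S_k = c₁[k]·a₁b₁ᵀ + c₂[k]·a₂b₂ᵀ. S₀ and S₁ are linearly independent, so a₁b₁ᵀ and a₂b₂ᵀ must span the same plane of matrices: they are the rank-1 matrices of the form x·S₀ + y·S₁.
det(x·S₀ + y·S₁) is 6·x² − 2·xy = 2·(3·x − y)(x), vanishing at (x:y) = (1:3) and (0:1).
M₁ = S₀ + 3·S₁ = [[1, 1], [-1, -1]] = (1, -1)(1, 1)ᵀ and M₂ = S₁ = [[3, 2], [3, 2]] = (1, 1)(3, 2)ᵀ, so take a₁ = (1, -1), b₁ = (1, 1), a₂ = (1, 1), b₂ = (3, 2).
Each slice is an integer combination of E₁ = a₁b₁ᵀ and E₂ = a₂b₂ᵀ: S₀ = E₁ − 3·E₂, S₁ = E₂; reading off coefficients, c₁ = (1, 0) and c₂ = (-3, 1).
Hence T = (1, -1) ∘ (1, 1) ∘ (1, 0) + (1, 1) ∘ (3, 2) ∘ (-3, 1), so rank(T) ≤ 2.
These bounds meet, so rank(T) = 2.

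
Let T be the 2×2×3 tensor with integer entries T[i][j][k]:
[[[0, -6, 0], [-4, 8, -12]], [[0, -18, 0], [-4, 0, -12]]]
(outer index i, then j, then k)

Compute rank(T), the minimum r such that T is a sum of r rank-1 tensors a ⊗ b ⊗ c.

Lower bound: the mode-1 unfolding of T (rows indexed by i, columns by (j,k) = (0,0), (0,1), (0,2), (1,0), (1,1), (1,2)) is [[0, -6, 0, -4, 8, -12], [0, -18, 0, -4, 0, -12]].
There the 2×2 minor on rows i ∈ {0, 1}, columns (j,k) ∈ {(0,1), (1,0)} is det [[-6, -4], [-18, -4]] = -48 ≠ 0, so this unfolding has rank ≥ 2; CP rank is at least every unfolding rank, so rank(T) ≥ 2. (Unfolding ranks only ever bound the CP rank from below — rank(T) can be strictly larger than all of them — so the matching upper bound has to come from an explicit 2-term decomposition.)
Upper bound — finding two terms. Write S_k = T[:,:,k] for the frontal slices: S₀ = [[0, -4], [0, -4]], S₁ = [[-6, 8], [-18, 0]], S₂ = [[0, -12], [0, -12]].
If T = a₁ ⊗ b₁ ⊗ c₁ + a₂ ⊗ b₂ ⊗ c₂ then each S_k = c₁[k]·a₁b₁ᵀ + c₂[k]·a₂b₂ᵀ. S₀ and S₁ are linearly independent, so a₁b₁ᵀ and a₂b₂ᵀ must span the same plane of matrices: they are the rank-1 matrices of the form x·S₀ + y·S₁.
det(x·S₀ + y·S₁) is −48·xy + 144·y² = (-48)·(x − 3·y)(y), vanishing at (x:y) = (3:1) and (1:0).
M₁ = 3·S₀ + S₁ = [[-6, -4], [-18, -12]] = (-2)·[1, 3][3, 2]ᵀ and M₂ = S₀ = [[0, -4], [0, -4]] = (-4)·[1, 1][0, 1]ᵀ, so take a₁ = [1, 3], b₁ = [3, 2], a₂ = [1, 1], b₂ = [0, 1].
Each slice is an integer combination of E₁ = a₁b₁ᵀ and E₂ = a₂b₂ᵀ: S₀ = −4·E₂, S₁ = −2·E₁ + 12·E₂, S₂ = −12·E₂; reading off coefficients, c₁ = [0, -2, 0] and c₂ = [-4, 12, -12].
Hence T = [1, 3] ⊗ [3, 2] ⊗ [0, -2, 0] + [1, 1] ⊗ [0, 1] ⊗ [-4, 12, -12], so rank(T) ≤ 2.
These bounds meet, so rank(T) = 2.
Check entry T[1,0,1] = -18: (3)·(3)·(-2) + (1)·(0)·(12) = -18.

2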